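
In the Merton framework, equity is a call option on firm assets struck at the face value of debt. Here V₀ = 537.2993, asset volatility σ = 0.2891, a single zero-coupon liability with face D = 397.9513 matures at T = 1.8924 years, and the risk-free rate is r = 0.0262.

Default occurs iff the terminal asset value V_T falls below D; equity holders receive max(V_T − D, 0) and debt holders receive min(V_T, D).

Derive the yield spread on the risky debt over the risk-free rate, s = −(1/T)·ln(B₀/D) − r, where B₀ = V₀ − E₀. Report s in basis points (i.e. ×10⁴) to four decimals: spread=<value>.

spread=264.3371

d₁ = [ln(V₀/D) + (r + σ²/2)T] / (σ√T)
   = [ln(537.2993/397.9513) + (0.0262 + 0.5·0.2891²)·1.8924] / (0.2891·√1.8924)
   = [0.300226 + 0.128663] / 0.397699 = 1.078426
d₂ = d₁ − σ√T = 1.078426 − 0.397699 = 0.680726
N(d₁) = 0.859578,  N(d₂) = 0.751978,  e^(−rT) = 0.951628
E₀ = V₀·N(d₁) − D·e^(−rT)·N(d₂)
   = 537.2993·0.859578 − 397.9513·0.951628·0.751978 = 177.075468
B₀ = V₀ − E₀ = 537.2993 − 177.075468 = 360.223832
spread = −(1/T)·ln(B₀/D) − r = −(1/1.8924)·ln(360.223832/397.9513) − 0.0262 = 0.02643371
in basis points: 0.02643371 × 10⁴ = 264.3371 bp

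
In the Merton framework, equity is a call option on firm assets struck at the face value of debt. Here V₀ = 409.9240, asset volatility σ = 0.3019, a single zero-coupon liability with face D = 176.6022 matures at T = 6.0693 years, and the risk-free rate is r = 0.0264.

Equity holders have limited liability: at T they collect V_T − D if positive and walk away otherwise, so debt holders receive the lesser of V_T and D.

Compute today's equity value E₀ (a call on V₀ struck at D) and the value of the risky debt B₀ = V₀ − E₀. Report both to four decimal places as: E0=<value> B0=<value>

E0=266.7035 B0=143.2205

d₁ = [ln(V₀/D) + (r + σ²/2)T] / (σ√T)
   = [ln(409.9240/176.6022) + (0.0264 + 0.5·0.3019²)·6.0693] / (0.3019·√6.0693)
   = [0.842072 + 0.436818] / 0.743759 = 1.719495
d₂ = d₁ − σ√T = 1.719495 − 0.743759 = 0.975736
N(d₁) = 0.957238,  N(d₂) = 0.835402,  e^(−rT) = 0.851948
E₀ = V₀·N(d₁) − D·e^(−rT)·N(d₂)
   = 409.9240·0.957238 − 176.6022·0.851948·0.835402 = 266.703547
B₀ = V₀ − E₀ = 409.9240 − 266.703547 = 143.220453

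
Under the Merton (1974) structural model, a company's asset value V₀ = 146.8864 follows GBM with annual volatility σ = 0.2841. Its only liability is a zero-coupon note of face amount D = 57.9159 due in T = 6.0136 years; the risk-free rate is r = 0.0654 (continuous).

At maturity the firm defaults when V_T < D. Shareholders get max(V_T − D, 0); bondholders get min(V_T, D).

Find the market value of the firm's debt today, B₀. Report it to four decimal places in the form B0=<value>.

B0=38.5274

d₁ = [ln(V₀/D) + (r + σ²/2)T] / (σ√T)
   = [ln(146.8864/57.9159) + (0.0654 + 0.5·0.2841²)·6.0136] / (0.2841·√6.0136)
   = [0.930668 + 0.635977] / 0.696688 = 2.248702
d₂ = d₁ − σ√T = 2.248702 − 0.696688 = 1.552014
N(d₁) = 0.987734,  N(d₂) = 0.939671,  e^(−rT) = 0.674833
E₀ = V₀·N(d₁) − D·e^(−rT)·N(d₂)
   = 146.8864·0.987734 − 57.9159·0.674833·0.939671 = 108.359039
B₀ = V₀ − E₀ = 146.8864 − 108.359039 = 38.527361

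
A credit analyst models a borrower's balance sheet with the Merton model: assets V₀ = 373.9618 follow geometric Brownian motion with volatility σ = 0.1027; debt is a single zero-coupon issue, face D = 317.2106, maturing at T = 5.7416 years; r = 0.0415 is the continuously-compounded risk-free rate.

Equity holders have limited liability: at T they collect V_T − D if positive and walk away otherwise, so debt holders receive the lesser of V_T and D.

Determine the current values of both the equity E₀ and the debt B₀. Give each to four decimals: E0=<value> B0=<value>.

d₁ = [ln(V₀/D) + (r + σ²/2)T] / (σ√T)
   = [ln(373.9618/317.2106) + (0.0415 + 0.5·0.1027²)·5.7416] / (0.1027·√5.7416)
   = [0.164588 + 0.268556] / 0.246086 = 1.760130
d₂ = d₁ − σ√T = 1.760130 − 0.246086 = 1.514044
N(d₁) = 0.960807,  N(d₂) = 0.934993,  e^(−rT) = 0.787985
E₀ = V₀·N(d₁) − D·e^(−rT)·N(d₂)
   = 373.9618·0.960807 − 317.2106·0.787985·0.934993 = 125.597057
B₀ = V₀ − E₀ = 373.9618 − 125.597057 = 248.364743

E0=125.5971 B0=248.3647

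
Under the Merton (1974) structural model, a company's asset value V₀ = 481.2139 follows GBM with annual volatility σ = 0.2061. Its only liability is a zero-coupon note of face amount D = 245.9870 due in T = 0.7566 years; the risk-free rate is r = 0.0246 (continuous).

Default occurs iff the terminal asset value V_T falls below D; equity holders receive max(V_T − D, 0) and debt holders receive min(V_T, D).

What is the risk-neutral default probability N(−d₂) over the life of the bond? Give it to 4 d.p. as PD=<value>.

PD=0.0001

d₁ = [ln(V₀/D) + (r + σ²/2)T] / (σ√T)
   = [ln(481.2139/245.9870) + (0.0246 + 0.5·0.2061²)·0.7566] / (0.2061·√0.7566)
   = [0.671033 + 0.034681] / 0.179271 = 3.936570
d₂ = d₁ − σ√T = 3.936570 − 0.179271 = 3.757299
risk-neutral PD = N(−d₂) = N(-3.757299) = 0.000086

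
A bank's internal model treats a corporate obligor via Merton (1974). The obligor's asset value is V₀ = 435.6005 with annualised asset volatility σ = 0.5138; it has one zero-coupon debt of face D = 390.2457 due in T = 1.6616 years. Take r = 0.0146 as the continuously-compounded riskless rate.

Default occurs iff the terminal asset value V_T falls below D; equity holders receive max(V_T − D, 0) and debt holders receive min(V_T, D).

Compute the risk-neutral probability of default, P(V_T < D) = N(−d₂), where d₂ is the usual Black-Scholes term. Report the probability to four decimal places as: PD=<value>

PD=0.5511

d₁ = [ln(V₀/D) + (r + σ²/2)T] / (σ√T)
   = [ln(435.6005/390.2457) + (0.0146 + 0.5·0.5138²)·1.6616] / (0.5138·√1.6616)
   = [0.109949 + 0.243583] / 0.662304 = 0.533791
d₂ = d₁ − σ√T = 0.533791 − 0.662304 = -0.128513
risk-neutral PD = N(−d₂) = N(0.128513) = 0.551129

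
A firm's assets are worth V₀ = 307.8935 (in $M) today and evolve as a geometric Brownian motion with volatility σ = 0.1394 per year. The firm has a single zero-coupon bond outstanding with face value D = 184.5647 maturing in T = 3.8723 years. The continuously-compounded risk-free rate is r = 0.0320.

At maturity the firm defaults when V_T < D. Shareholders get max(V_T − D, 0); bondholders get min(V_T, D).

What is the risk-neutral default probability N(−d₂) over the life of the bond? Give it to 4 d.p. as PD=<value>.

PD=0.0146

d₁ = [ln(V₀/D) + (r + σ²/2)T] / (σ√T)
   = [ln(307.8935/184.5647) + (0.0320 + 0.5·0.1394²)·3.8723] / (0.1394·√3.8723)
   = [0.511754 + 0.161538] / 0.274314 = 2.454459
d₂ = d₁ − σ√T = 2.454459 − 0.274314 = 2.180146
risk-neutral PD = N(−d₂) = N(-2.180146) = 0.014623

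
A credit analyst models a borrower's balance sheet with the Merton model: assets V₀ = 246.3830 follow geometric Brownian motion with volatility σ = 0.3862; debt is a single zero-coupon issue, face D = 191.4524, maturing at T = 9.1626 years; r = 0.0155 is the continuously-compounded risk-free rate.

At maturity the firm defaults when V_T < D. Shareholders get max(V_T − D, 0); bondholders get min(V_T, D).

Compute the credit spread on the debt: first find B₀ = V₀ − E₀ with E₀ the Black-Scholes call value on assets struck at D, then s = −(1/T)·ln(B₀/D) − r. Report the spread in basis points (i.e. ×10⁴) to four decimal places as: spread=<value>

spread=442.1959

d₁ = [ln(V₀/D) + (r + σ²/2)T] / (σ√T)
   = [ln(246.3830/191.4524) + (0.0155 + 0.5·0.3862²)·9.1626] / (0.3862·√9.1626)
   = [0.252248 + 0.825323] / 1.169019 = 0.921774
d₂ = d₁ − σ√T = 0.921774 − 1.169019 = -0.247245
N(d₁) = 0.821677,  N(d₂) = 0.402359,  e^(−rT) = 0.867604
E₀ = V₀·N(d₁) − D·e^(−rT)·N(d₂)
   = 246.3830·0.821677 − 191.4524·0.867604·0.402359 = 135.613384
B₀ = V₀ − E₀ = 246.3830 − 135.613384 = 110.769616
spread = −(1/T)·ln(B₀/D) − r = −(1/9.1626)·ln(110.769616/191.4524) − 0.0155 = 0.04421959
in basis points: 0.04421959 × 10⁴ = 442.1959 bp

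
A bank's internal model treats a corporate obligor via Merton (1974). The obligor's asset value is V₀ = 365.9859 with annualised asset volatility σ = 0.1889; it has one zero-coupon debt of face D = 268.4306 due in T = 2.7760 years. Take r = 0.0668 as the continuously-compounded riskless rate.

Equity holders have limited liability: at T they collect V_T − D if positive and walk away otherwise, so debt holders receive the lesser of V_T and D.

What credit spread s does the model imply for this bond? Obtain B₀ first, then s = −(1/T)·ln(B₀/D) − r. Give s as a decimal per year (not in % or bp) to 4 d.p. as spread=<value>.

d₁ = [ln(V₀/D) + (r + σ²/2)T] / (σ√T)
   = [ln(365.9859/268.4306) + (0.0668 + 0.5·0.1889²)·2.7760] / (0.1889·√2.7760)
   = [0.310002 + 0.234965] / 0.314733 = 1.731526
d₂ = d₁ − σ√T = 1.731526 − 0.314733 = 1.416793
N(d₁) = 0.958321,  N(d₂) = 0.921728,  e^(−rT) = 0.830741
E₀ = V₀·N(d₁) − D·e^(−rT)·N(d₂)
   = 365.9859·0.958321 − 268.4306·0.830741·0.921728 = 145.189879
B₀ = V₀ − E₀ = 365.9859 − 145.189879 = 220.796021
spread = −(1/T)·ln(B₀/D) − r = −(1/2.7760)·ln(220.796021/268.4306) − 0.0668 = 0.00357216

spread=0.0036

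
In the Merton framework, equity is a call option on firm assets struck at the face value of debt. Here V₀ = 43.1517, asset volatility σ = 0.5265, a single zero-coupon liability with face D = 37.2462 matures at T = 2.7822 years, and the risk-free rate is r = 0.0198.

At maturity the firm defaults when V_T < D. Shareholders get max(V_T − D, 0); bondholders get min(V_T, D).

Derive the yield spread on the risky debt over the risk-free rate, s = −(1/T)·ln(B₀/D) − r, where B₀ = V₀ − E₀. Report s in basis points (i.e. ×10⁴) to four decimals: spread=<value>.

spread=1154.2370

d₁ = [ln(V₀/D) + (r + σ²/2)T] / (σ√T)
   = [ln(43.1517/37.2462) + (0.0198 + 0.5·0.5265²)·2.7822] / (0.5265·√2.7822)
   = [0.147172 + 0.440704] / 0.878198 = 0.669411
d₂ = d₁ − σ√T = 0.669411 − 0.878198 = -0.208787
N(d₁) = 0.748383,  N(d₂) = 0.417307,  e^(−rT) = 0.946402
E₀ = V₀·N(d₁) − D·e^(−rT)·N(d₂)
   = 43.1517·0.748383 − 37.2462·0.946402·0.417307 = 17.583982
B₀ = V₀ − E₀ = 43.1517 − 17.583982 = 25.567718
spread = −(1/T)·ln(B₀/D) − r = −(1/2.7822)·ln(25.567718/37.2462) − 0.0198 = 0.11542370
in basis points: 0.11542370 × 10⁴ = 1154.2370 bp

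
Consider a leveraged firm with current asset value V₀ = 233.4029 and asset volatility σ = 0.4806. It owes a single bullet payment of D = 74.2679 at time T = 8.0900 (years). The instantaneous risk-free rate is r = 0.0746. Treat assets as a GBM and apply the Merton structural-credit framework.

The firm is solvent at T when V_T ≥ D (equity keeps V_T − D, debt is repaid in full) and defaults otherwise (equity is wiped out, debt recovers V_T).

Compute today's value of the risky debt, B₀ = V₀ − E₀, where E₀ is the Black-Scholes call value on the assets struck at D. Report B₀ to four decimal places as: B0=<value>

d₁ = [ln(V₀/D) + (r + σ²/2)T] / (σ√T)
   = [ln(233.4029/74.2679) + (0.0746 + 0.5·0.4806²)·8.0900] / (0.4806·√8.0900)
   = [1.145087 + 1.537813] / 1.366967 = 1.962667
d₂ = d₁ − σ√T = 1.962667 − 1.366967 = 0.595700
N(d₁) = 0.975158,  N(d₂) = 0.724312,  e^(−rT) = 0.546886
E₀ = V₀·N(d₁) − D·e^(−rT)·N(d₂)
   = 233.4029·0.975158 − 74.2679·0.546886·0.724312 = 198.185858
B₀ = V₀ − E₀ = 233.4029 − 198.185858 = 35.217042

B0=35.2170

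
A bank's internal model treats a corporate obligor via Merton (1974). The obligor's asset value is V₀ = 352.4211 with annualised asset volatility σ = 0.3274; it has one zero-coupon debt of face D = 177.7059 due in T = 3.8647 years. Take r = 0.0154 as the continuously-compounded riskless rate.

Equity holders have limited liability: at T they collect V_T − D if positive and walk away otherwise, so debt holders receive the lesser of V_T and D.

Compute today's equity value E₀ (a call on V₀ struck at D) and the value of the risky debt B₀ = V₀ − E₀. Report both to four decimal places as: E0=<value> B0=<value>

d₁ = [ln(V₀/D) + (r + σ²/2)T] / (σ√T)
   = [ln(352.4211/177.7059) + (0.0154 + 0.5·0.3274²)·3.8647] / (0.3274·√3.8647)
   = [0.684697 + 0.266646] / 0.643630 = 1.478089
d₂ = d₁ − σ√T = 1.478089 − 0.643630 = 0.834459
N(d₁) = 0.930308,  N(d₂) = 0.797989,  e^(−rT) = 0.942220
E₀ = V₀·N(d₁) − D·e^(−rT)·N(d₂)
   = 352.4211·0.930308 − 177.7059·0.942220·0.797989 = 194.246490
B₀ = V₀ − E₀ = 352.4211 − 194.246490 = 158.174610

E0=194.2465 B0=158.1746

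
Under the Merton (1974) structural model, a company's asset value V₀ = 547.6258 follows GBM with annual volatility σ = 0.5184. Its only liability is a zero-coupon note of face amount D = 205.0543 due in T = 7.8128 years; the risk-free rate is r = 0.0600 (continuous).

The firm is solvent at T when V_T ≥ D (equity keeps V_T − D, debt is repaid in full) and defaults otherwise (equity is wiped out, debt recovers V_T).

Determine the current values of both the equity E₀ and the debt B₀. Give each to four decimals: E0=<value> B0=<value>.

d₁ = [ln(V₀/D) + (r + σ²/2)T] / (σ√T)
   = [ln(547.6258/205.0543) + (0.0600 + 0.5·0.5184²)·7.8128] / (0.5184·√7.8128)
   = [0.982317 + 1.518568] / 1.449000 = 1.725939
d₂ = d₁ − σ√T = 1.725939 − 1.449000 = 0.276939
N(d₁) = 0.957821,  N(d₂) = 0.609087,  e^(−rT) = 0.625773
E₀ = V₀·N(d₁) − D·e^(−rT)·N(d₂)
   = 547.6258·0.957821 − 205.0543·0.625773·0.609087 = 446.370984
B₀ = V₀ − E₀ = 547.6258 − 446.370984 = 101.254816

E0=446.3710 B0=101.2548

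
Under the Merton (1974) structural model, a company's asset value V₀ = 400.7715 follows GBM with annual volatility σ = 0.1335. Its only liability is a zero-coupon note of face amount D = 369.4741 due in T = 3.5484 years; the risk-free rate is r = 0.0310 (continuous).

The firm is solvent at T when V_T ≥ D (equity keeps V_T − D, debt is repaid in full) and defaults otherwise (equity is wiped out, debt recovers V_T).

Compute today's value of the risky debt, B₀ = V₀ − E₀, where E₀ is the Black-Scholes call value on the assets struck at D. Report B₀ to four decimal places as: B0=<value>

d₁ = [ln(V₀/D) + (r + σ²/2)T] / (σ√T)
   = [ln(400.7715/369.4741) + (0.0310 + 0.5·0.1335²)·3.5484] / (0.1335·√3.5484)
   = [0.081311 + 0.141621] / 0.251477 = 0.886490
d₂ = d₁ − σ√T = 0.886490 − 0.251477 = 0.635013
N(d₁) = 0.812323,  N(d₂) = 0.737290,  e^(−rT) = 0.895834
E₀ = V₀·N(d₁) − D·e^(−rT)·N(d₂)
   = 400.7715·0.812323 − 369.4741·0.895834·0.737290 = 81.522259
B₀ = V₀ − E₀ = 400.7715 − 81.522259 = 319.249241

B0=319.2492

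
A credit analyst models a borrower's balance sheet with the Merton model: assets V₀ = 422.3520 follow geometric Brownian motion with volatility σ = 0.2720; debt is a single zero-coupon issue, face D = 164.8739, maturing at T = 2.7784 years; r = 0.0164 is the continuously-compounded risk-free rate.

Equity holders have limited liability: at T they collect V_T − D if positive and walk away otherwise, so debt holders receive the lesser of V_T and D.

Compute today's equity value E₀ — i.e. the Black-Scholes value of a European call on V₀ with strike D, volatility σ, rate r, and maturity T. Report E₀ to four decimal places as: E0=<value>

E0=265.4226

d₁ = [ln(V₀/D) + (r + σ²/2)T] / (σ√T)
   = [ln(422.3520/164.8739) + (0.0164 + 0.5·0.2720²)·2.7784] / (0.2720·√2.7784)
   = [0.940658 + 0.148344] / 0.453384 = 2.401942
d₂ = d₁ − σ√T = 2.401942 − 0.453384 = 1.948558
N(d₁) = 0.991846,  N(d₂) = 0.974326,  e^(−rT) = 0.955457
E₀ = V₀·N(d₁) − D·e^(−rT)·N(d₂)
   = 422.3520·0.991846 − 164.8739·0.955457·0.974326 = 265.422637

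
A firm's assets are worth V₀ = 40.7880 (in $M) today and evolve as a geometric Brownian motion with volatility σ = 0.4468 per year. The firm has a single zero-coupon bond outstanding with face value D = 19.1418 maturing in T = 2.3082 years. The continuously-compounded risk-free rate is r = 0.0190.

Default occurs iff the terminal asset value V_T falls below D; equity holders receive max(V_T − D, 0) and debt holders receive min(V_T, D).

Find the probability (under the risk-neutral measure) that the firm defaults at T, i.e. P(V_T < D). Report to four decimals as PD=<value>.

PD=0.2005

d₁ = [ln(V₀/D) + (r + σ²/2)T] / (σ√T)
   = [ln(40.7880/19.1418) + (0.0190 + 0.5·0.4468²)·2.3082] / (0.4468·√2.3082)
   = [0.756513 + 0.274249] / 0.678813 = 1.518479
d₂ = d₁ − σ√T = 1.518479 − 0.678813 = 0.839666
risk-neutral PD = N(−d₂) = N(-0.839666) = 0.200548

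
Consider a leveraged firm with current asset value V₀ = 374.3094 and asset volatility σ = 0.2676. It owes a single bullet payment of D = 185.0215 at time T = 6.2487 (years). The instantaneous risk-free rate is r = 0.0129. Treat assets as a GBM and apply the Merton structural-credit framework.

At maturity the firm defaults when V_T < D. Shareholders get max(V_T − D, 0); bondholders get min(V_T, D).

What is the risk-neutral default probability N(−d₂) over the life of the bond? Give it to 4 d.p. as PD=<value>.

d₁ = [ln(V₀/D) + (r + σ²/2)T] / (σ√T)
   = [ln(374.3094/185.0215) + (0.0129 + 0.5·0.2676²)·6.2487] / (0.2676·√6.2487)
   = [0.704611 + 0.304342] / 0.668930 = 1.508308
d₂ = d₁ − σ√T = 1.508308 − 0.668930 = 0.839377
risk-neutral PD = N(−d₂) = N(-0.839377) = 0.200629

PD=0.2006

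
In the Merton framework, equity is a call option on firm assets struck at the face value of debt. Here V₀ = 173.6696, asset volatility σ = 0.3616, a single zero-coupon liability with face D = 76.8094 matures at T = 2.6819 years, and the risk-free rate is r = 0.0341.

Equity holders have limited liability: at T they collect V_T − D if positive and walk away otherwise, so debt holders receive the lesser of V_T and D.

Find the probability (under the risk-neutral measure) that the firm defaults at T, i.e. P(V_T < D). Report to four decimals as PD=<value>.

d₁ = [ln(V₀/D) + (r + σ²/2)T] / (σ√T)
   = [ln(173.6696/76.8094) + (0.0341 + 0.5·0.3616²)·2.6819] / (0.3616·√2.6819)
   = [0.815828 + 0.266788] / 0.592175 = 1.828204
d₂ = d₁ − σ√T = 1.828204 − 0.592175 = 1.236029
risk-neutral PD = N(−d₂) = N(-1.236029) = 0.108224

PD=0.1082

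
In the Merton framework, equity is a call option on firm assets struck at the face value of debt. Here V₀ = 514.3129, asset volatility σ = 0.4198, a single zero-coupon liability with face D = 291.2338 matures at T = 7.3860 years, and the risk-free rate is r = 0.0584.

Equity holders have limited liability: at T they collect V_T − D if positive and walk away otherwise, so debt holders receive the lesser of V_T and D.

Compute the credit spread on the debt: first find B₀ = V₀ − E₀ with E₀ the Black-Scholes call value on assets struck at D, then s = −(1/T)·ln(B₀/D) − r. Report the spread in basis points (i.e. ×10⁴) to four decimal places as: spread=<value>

spread=266.6087

d₁ = [ln(V₀/D) + (r + σ²/2)T] / (σ√T)
   = [ln(514.3129/291.2338) + (0.0584 + 0.5·0.4198²)·7.3860] / (0.4198·√7.3860)
   = [0.568705 + 1.082167] / 1.140899 = 1.446993
d₂ = d₁ − σ√T = 1.446993 − 1.140899 = 0.306095
N(d₁) = 0.926051,  N(d₂) = 0.620234,  e^(−rT) = 0.649636
E₀ = V₀·N(d₁) − D·e^(−rT)·N(d₂)
   = 514.3129·0.926051 − 291.2338·0.649636·0.620234 = 358.933982
B₀ = V₀ − E₀ = 514.3129 − 358.933982 = 155.378918
spread = −(1/T)·ln(B₀/D) − r = −(1/7.3860)·ln(155.378918/291.2338) − 0.0584 = 0.02666087
in basis points: 0.02666087 × 10⁴ = 266.6087 bp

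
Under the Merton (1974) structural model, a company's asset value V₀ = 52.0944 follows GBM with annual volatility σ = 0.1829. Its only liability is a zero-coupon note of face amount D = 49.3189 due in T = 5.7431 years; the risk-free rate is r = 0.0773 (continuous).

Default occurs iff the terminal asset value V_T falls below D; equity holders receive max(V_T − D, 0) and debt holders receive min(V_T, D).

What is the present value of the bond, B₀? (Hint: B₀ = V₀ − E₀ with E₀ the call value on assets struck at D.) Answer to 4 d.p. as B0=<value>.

d₁ = [ln(V₀/D) + (r + σ²/2)T] / (σ√T)
   = [ln(52.0944/49.3189) + (0.0773 + 0.5·0.1829²)·5.7431] / (0.1829·√5.7431)
   = [0.054750 + 0.540002] / 0.438316 = 1.356904
d₂ = d₁ − σ√T = 1.356904 − 0.438316 = 0.918588
N(d₁) = 0.912594,  N(d₂) = 0.820844,  e^(−rT) = 0.641503
E₀ = V₀·N(d₁) − D·e^(−rT)·N(d₂)
   = 52.0944·0.912594 − 49.3189·0.641503·0.820844 = 21.570987
B₀ = V₀ − E₀ = 52.0944 − 21.570987 = 30.523413

B0=30.5234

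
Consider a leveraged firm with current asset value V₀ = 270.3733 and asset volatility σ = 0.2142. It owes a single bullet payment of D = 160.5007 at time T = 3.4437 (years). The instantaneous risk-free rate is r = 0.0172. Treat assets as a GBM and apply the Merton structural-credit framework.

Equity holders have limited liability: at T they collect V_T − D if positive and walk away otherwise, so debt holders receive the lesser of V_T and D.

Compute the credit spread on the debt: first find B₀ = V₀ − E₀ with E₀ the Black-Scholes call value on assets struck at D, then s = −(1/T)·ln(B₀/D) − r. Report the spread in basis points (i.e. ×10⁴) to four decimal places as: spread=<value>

spread=49.1205

d₁ = [ln(V₀/D) + (r + σ²/2)T] / (σ√T)
   = [ln(270.3733/160.5007) + (0.0172 + 0.5·0.2142²)·3.4437] / (0.2142·√3.4437)
   = [0.521505 + 0.138233] / 0.397495 = 1.659738
d₂ = d₁ − σ√T = 1.659738 − 0.397495 = 1.262243
N(d₁) = 0.951516,  N(d₂) = 0.896569,  e^(−rT) = 0.942488
E₀ = V₀·N(d₁) − D·e^(−rT)·N(d₂)
   = 270.3733·0.951516 − 160.5007·0.942488·0.896569 = 121.640556
B₀ = V₀ − E₀ = 270.3733 − 121.640556 = 148.732744
spread = −(1/T)·ln(B₀/D) − r = −(1/3.4437)·ln(148.732744/160.5007) − 0.0172 = 0.00491205
in basis points: 0.00491205 × 10⁴ = 49.1205 bp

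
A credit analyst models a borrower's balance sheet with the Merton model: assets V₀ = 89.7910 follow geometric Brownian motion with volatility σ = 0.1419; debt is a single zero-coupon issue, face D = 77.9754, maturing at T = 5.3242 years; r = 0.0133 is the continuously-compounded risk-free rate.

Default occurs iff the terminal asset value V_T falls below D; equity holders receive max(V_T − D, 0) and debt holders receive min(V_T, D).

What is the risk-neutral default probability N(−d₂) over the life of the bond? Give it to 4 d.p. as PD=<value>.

d₁ = [ln(V₀/D) + (r + σ²/2)T] / (σ√T)
   = [ln(89.7910/77.9754) + (0.0133 + 0.5·0.1419²)·5.3242] / (0.1419·√5.3242)
   = [0.141091 + 0.124415] / 0.327423 = 0.810896
d₂ = d₁ − σ√T = 0.810896 − 0.327423 = 0.483473
risk-neutral PD = N(−d₂) = N(-0.483473) = 0.314380

PD=0.3144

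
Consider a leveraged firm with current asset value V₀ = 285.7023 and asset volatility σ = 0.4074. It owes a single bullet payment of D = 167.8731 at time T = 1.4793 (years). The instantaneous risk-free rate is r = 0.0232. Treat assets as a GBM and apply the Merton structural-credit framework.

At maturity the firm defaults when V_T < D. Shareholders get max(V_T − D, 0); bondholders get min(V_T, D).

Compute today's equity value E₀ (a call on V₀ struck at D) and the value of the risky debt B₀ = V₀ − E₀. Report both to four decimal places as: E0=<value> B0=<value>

E0=130.0842 B0=155.6181

d₁ = [ln(V₀/D) + (r + σ²/2)T] / (σ√T)
   = [ln(285.7023/167.8731) + (0.0232 + 0.5·0.4074²)·1.4793] / (0.4074·√1.4793)
   = [0.531742 + 0.157083] / 0.495506 = 1.390144
d₂ = d₁ − σ√T = 1.390144 − 0.495506 = 0.894638
N(d₁) = 0.917757,  N(d₂) = 0.814510,  e^(−rT) = 0.966262
E₀ = V₀·N(d₁) − D·e^(−rT)·N(d₂)
   = 285.7023·0.917757 − 167.8731·0.966262·0.814510 = 130.084227
B₀ = V₀ − E₀ = 285.7023 − 130.084227 = 155.618073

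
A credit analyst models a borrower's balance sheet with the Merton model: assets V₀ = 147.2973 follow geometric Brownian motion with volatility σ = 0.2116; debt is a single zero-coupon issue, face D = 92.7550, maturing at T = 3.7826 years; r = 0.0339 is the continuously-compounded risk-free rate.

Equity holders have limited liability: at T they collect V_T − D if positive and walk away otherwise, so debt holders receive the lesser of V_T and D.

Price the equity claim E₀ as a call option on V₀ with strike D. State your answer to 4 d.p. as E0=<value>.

d₁ = [ln(V₀/D) + (r + σ²/2)T] / (σ√T)
   = [ln(147.2973/92.7550) + (0.0339 + 0.5·0.2116²)·3.7826] / (0.2116·√3.7826)
   = [0.462491 + 0.212912] / 0.411539 = 1.641166
d₂ = d₁ − σ√T = 1.641166 − 0.411539 = 1.229627
N(d₁) = 0.949619,  N(d₂) = 0.890582,  e^(−rT) = 0.879651
E₀ = V₀·N(d₁) − D·e^(−rT)·N(d₂)
   = 147.2973·0.949619 − 92.7550·0.879651·0.890582 = 67.211891

E0=67.2119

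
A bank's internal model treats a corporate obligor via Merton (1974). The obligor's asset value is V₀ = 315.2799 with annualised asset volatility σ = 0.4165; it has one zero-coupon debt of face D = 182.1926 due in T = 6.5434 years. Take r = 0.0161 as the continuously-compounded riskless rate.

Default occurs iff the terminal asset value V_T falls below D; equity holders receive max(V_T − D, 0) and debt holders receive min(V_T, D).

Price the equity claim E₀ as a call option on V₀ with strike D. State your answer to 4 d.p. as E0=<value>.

E0=188.3331

d₁ = [ln(V₀/D) + (r + σ²/2)T] / (σ√T)
   = [ln(315.2799/182.1926) + (0.0161 + 0.5·0.4165²)·6.5434] / (0.4165·√6.5434)
   = [0.548396 + 0.672898] / 1.065410 = 1.146314
d₂ = d₁ − σ√T = 1.146314 − 1.065410 = 0.080904
N(d₁) = 0.874167,  N(d₂) = 0.532241,  e^(−rT) = 0.900011
E₀ = V₀·N(d₁) − D·e^(−rT)·N(d₂)
   = 315.2799·0.874167 − 182.1926·0.900011·0.532241 = 188.333060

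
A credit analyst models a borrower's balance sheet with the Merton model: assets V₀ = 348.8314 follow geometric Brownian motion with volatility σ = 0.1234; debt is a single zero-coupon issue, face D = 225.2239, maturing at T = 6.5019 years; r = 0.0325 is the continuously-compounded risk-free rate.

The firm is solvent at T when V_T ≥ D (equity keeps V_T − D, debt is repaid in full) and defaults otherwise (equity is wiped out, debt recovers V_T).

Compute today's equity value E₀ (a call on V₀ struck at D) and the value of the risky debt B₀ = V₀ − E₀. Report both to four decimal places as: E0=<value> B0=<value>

E0=167.0720 B0=181.7594

d₁ = [ln(V₀/D) + (r + σ²/2)T] / (σ√T)
   = [ln(348.8314/225.2239) + (0.0325 + 0.5·0.1234²)·6.5019] / (0.1234·√6.5019)
   = [0.437494 + 0.260816] / 0.314655 = 2.219283
d₂ = d₁ − σ√T = 2.219283 − 0.314655 = 1.904627
N(d₁) = 0.986766,  N(d₂) = 0.971586,  e^(−rT) = 0.809522
E₀ = V₀·N(d₁) − D·e^(−rT)·N(d₂)
   = 348.8314·0.986766 − 225.2239·0.809522·0.971586 = 167.072021
B₀ = V₀ − E₀ = 348.8314 − 167.072021 = 181.759379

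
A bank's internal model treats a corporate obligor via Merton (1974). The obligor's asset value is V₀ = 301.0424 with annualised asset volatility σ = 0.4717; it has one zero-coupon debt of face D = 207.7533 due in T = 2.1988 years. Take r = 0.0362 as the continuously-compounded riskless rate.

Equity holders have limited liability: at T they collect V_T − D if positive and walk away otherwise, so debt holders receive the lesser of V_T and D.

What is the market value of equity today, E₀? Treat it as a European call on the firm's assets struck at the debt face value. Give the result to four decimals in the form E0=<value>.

E0=134.6903

d₁ = [ln(V₀/D) + (r + σ²/2)T] / (σ√T)
   = [ln(301.0424/207.7533) + (0.0362 + 0.5·0.4717²)·2.1988] / (0.4717·√2.1988)
   = [0.370900 + 0.324214] / 0.699453 = 0.993796
d₂ = d₁ − σ√T = 0.993796 − 0.699453 = 0.294343
N(d₁) = 0.839839,  N(d₂) = 0.615752,  e^(−rT) = 0.923489
E₀ = V₀·N(d₁) − D·e^(−rT)·N(d₂)
   = 301.0424·0.839839 − 207.7533·0.923489·0.615752 = 134.690268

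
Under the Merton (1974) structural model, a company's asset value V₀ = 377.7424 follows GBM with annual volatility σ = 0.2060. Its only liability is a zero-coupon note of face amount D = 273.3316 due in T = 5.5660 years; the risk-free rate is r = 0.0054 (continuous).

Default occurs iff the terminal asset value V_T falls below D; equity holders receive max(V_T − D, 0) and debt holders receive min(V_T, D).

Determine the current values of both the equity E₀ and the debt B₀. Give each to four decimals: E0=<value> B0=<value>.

E0=133.1262 B0=244.6162

d₁ = [ln(V₀/D) + (r + σ²/2)T] / (σ√T)
   = [ln(377.7424/273.3316) + (0.0054 + 0.5·0.2060²)·5.5660] / (0.2060·√5.5660)
   = [0.323527 + 0.148156] / 0.486003 = 0.970535
d₂ = d₁ − σ√T = 0.970535 − 0.486003 = 0.484532
N(d₁) = 0.834110,  N(d₂) = 0.685996,  e^(−rT) = 0.970391
E₀ = V₀·N(d₁) − D·e^(−rT)·N(d₂)
   = 377.7424·0.834110 − 273.3316·0.970391·0.685996 = 133.126239
B₀ = V₀ − E₀ = 377.7424 − 133.126239 = 244.616161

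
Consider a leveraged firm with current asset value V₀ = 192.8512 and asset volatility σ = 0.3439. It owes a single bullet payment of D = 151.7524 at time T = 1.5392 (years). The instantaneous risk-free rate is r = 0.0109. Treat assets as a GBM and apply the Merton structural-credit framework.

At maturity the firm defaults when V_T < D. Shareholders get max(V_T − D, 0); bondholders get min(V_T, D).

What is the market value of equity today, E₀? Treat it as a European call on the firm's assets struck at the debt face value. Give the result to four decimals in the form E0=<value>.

d₁ = [ln(V₀/D) + (r + σ²/2)T] / (σ√T)
   = [ln(192.8512/151.7524) + (0.0109 + 0.5·0.3439²)·1.5392] / (0.3439·√1.5392)
   = [0.239669 + 0.107796] / 0.426658 = 0.814387
d₂ = d₁ − σ√T = 0.814387 − 0.426658 = 0.387729
N(d₁) = 0.792288,  N(d₂) = 0.650892,  e^(−rT) = 0.983363
E₀ = V₀·N(d₁) − D·e^(−rT)·N(d₂)
   = 192.8512·0.792288 − 151.7524·0.983363·0.650892 = 55.662714

E0=55.6627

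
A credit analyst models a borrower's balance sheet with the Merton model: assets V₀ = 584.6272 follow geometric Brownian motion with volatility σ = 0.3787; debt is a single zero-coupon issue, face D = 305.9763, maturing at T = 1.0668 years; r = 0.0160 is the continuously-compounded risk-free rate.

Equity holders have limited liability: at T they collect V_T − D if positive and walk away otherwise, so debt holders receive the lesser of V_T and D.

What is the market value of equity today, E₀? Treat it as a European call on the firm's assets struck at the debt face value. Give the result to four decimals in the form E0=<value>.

E0=286.7937

d₁ = [ln(V₀/D) + (r + σ²/2)T] / (σ√T)
   = [ln(584.6272/305.9763) + (0.0160 + 0.5·0.3787²)·1.0668] / (0.3787·√1.0668)
   = [0.647467 + 0.093566] / 0.391144 = 1.894525
d₂ = d₁ − σ√T = 1.894525 − 0.391144 = 1.503381
N(d₁) = 0.970922,  N(d₂) = 0.933630,  e^(−rT) = 0.983076
E₀ = V₀·N(d₁) − D·e^(−rT)·N(d₂)
   = 584.6272·0.970922 − 305.9763·0.983076·0.933630 = 286.793716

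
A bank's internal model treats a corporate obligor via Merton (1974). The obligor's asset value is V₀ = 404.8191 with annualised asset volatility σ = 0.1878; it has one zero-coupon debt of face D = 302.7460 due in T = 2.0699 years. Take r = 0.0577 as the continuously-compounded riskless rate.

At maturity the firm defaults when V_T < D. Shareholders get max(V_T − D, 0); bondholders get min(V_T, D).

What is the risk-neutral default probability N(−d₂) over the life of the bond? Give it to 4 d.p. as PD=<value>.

PD=0.0834

d₁ = [ln(V₀/D) + (r + σ²/2)T] / (σ√T)
   = [ln(404.8191/302.7460) + (0.0577 + 0.5·0.1878²)·2.0699] / (0.1878·√2.0699)
   = [0.290546 + 0.155935] / 0.270191 = 1.652466
d₂ = d₁ − σ√T = 1.652466 − 0.270191 = 1.382275
risk-neutral PD = N(−d₂) = N(-1.382275) = 0.083444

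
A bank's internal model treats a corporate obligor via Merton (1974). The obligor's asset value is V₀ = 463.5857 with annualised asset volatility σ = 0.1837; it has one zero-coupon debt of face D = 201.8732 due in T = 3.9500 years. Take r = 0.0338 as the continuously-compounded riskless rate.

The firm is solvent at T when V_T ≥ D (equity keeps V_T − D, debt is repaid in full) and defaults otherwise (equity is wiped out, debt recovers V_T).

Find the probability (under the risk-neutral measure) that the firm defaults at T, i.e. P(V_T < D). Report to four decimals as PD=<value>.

PD=0.0069

d₁ = [ln(V₀/D) + (r + σ²/2)T] / (σ√T)
   = [ln(463.5857/201.8732) + (0.0338 + 0.5·0.1837²)·3.9500] / (0.1837·√3.9500)
   = [0.831351 + 0.200158] / 0.365097 = 2.825305
d₂ = d₁ − σ√T = 2.825305 − 0.365097 = 2.460209
risk-neutral PD = N(−d₂) = N(-2.460209) = 0.006943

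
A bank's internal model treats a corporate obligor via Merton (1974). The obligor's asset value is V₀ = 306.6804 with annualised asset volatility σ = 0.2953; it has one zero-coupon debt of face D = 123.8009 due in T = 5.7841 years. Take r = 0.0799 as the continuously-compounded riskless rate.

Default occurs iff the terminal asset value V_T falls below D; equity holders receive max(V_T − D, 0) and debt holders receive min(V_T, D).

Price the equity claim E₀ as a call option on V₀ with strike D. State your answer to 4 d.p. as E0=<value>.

d₁ = [ln(V₀/D) + (r + σ²/2)T] / (σ√T)
   = [ln(306.6804/123.8009) + (0.0799 + 0.5·0.2953²)·5.7841] / (0.2953·√5.7841)
   = [0.907132 + 0.714342] / 0.710201 = 2.283119
d₂ = d₁ − σ√T = 2.283119 − 0.710201 = 1.572918
N(d₁) = 0.988788,  N(d₂) = 0.942131,  e^(−rT) = 0.629928
E₀ = V₀·N(d₁) − D·e^(−rT)·N(d₂)
   = 306.6804·0.988788 − 123.8009·0.629928·0.942131 = 229.769277

E0=229.7693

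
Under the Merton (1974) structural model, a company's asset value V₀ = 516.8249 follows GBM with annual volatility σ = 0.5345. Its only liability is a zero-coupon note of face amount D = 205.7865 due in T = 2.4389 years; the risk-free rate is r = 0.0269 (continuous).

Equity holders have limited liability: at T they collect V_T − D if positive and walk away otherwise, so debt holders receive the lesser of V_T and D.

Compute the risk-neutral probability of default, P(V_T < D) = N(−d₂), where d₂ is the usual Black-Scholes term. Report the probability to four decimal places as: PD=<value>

d₁ = [ln(V₀/D) + (r + σ²/2)T] / (σ√T)
   = [ln(516.8249/205.7865) + (0.0269 + 0.5·0.5345²)·2.4389] / (0.5345·√2.4389)
   = [0.920865 + 0.413991] / 0.834727 = 1.599152
d₂ = d₁ − σ√T = 1.599152 − 0.834727 = 0.764425
risk-neutral PD = N(−d₂) = N(-0.764425) = 0.222307

PD=0.2223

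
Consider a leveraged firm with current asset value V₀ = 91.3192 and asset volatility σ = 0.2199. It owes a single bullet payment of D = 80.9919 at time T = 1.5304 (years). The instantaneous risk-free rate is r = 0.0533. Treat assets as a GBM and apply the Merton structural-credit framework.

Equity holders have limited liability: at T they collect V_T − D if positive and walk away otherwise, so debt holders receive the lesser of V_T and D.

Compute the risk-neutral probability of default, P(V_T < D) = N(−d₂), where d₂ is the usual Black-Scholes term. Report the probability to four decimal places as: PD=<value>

d₁ = [ln(V₀/D) + (r + σ²/2)T] / (σ√T)
   = [ln(91.3192/80.9919) + (0.0533 + 0.5·0.2199²)·1.5304] / (0.2199·√1.5304)
   = [0.120012 + 0.118572] / 0.272037 = 0.877029
d₂ = d₁ − σ√T = 0.877029 − 0.272037 = 0.604992
risk-neutral PD = N(−d₂) = N(-0.604992) = 0.272592

PD=0.2726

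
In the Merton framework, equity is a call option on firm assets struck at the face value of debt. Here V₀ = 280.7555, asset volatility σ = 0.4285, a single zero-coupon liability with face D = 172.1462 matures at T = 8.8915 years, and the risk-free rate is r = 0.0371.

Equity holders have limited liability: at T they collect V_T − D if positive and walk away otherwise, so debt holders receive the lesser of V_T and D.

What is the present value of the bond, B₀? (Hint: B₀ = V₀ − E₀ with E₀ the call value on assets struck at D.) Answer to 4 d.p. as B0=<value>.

d₁ = [ln(V₀/D) + (r + σ²/2)T] / (σ√T)
   = [ln(280.7555/172.1462) + (0.0371 + 0.5·0.4285²)·8.8915] / (0.4285·√8.8915)
   = [0.489140 + 1.146169] / 1.277728 = 1.279857
d₂ = d₁ − σ√T = 1.279857 − 1.277728 = 0.002129
N(d₁) = 0.899702,  N(d₂) = 0.500849,  e^(−rT) = 0.719014
E₀ = V₀·N(d₁) − D·e^(−rT)·N(d₂)
   = 280.7555·0.899702 − 172.1462·0.719014·0.500849 = 190.603474
B₀ = V₀ − E₀ = 280.7555 − 190.603474 = 90.152026

B0=90.1520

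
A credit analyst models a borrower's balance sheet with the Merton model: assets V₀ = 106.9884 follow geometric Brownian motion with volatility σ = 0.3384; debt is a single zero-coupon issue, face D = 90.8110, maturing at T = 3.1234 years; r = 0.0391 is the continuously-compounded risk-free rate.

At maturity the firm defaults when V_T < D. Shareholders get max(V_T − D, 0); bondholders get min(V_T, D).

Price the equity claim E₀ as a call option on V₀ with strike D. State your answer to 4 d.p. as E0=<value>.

E0=37.7104

d₁ = [ln(V₀/D) + (r + σ²/2)T] / (σ√T)
   = [ln(106.9884/90.8110) + (0.0391 + 0.5·0.3384²)·3.1234] / (0.3384·√3.1234)
   = [0.163940 + 0.300962] / 0.598059 = 0.777352
d₂ = d₁ − σ√T = 0.777352 − 0.598059 = 0.179293
N(d₁) = 0.781524,  N(d₂) = 0.571146,  e^(−rT) = 0.885038
E₀ = V₀·N(d₁) − D·e^(−rT)·N(d₂)
   = 106.9884·0.781524 − 90.8110·0.885038·0.571146 = 37.710370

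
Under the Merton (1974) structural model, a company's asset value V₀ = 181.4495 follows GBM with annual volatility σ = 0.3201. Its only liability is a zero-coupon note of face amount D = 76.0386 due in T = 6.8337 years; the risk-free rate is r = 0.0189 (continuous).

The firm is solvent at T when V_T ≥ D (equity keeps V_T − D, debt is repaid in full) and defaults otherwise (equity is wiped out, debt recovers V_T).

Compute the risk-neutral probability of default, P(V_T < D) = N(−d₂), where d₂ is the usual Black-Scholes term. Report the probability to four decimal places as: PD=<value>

d₁ = [ln(V₀/D) + (r + σ²/2)T] / (σ√T)
   = [ln(181.4495/76.0386) + (0.0189 + 0.5·0.3201²)·6.8337] / (0.3201·√6.8337)
   = [0.869736 + 0.479261] / 0.836785 = 1.612120
d₂ = d₁ − σ√T = 1.612120 − 0.836785 = 0.775336
risk-neutral PD = N(−d₂) = N(-0.775336) = 0.219071

PD=0.2191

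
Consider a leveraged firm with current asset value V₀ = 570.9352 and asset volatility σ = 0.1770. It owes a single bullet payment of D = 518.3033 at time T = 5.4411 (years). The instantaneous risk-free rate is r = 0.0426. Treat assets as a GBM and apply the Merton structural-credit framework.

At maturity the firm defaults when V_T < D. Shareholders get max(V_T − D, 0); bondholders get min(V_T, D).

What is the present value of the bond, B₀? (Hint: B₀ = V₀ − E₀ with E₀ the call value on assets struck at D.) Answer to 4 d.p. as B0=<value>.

d₁ = [ln(V₀/D) + (r + σ²/2)T] / (σ√T)
   = [ln(570.9352/518.3033) + (0.0426 + 0.5·0.1770²)·5.4411] / (0.1770·√5.4411)
   = [0.096715 + 0.317023] / 0.412873 = 1.002095
d₂ = d₁ − σ√T = 1.002095 − 0.412873 = 0.589222
N(d₁) = 0.841851,  N(d₂) = 0.722144,  e^(−rT) = 0.793112
E₀ = V₀·N(d₁) − D·e^(−rT)·N(d₂)
   = 570.9352·0.841851 − 518.3033·0.793112·0.722144 = 183.788964
B₀ = V₀ − E₀ = 570.9352 − 183.788964 = 387.146236

B0=387.1462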